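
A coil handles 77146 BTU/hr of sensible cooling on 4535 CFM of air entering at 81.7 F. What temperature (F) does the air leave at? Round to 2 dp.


dT = 77146/(1.08*4535) = 15.7512
T_leave = 81.7 - 15.7512 = 65.95 F

65.95 F


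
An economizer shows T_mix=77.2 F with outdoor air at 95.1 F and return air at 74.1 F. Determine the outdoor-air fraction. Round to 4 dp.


frac = (77.2 - 74.1) / (95.1 - 74.1) = 0.1476

0.1476


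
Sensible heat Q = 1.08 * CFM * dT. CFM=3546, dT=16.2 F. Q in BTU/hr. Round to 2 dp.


Q = 1.08 * 3546 * 16.2 = 62040.82 BTU/hr

62040.82 BTU/hr


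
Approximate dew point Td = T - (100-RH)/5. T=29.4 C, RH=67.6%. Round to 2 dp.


Td = 29.4 - (100-67.6)/5 = 22.92 C

22.92 C


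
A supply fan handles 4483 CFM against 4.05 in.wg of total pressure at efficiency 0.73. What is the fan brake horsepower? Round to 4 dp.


BHP = 4483 * 4.05 / (6356 * 0.73) = 3.9131 hp

3.9131 hp


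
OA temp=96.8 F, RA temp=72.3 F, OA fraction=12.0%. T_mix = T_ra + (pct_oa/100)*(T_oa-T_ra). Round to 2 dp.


T_mix = 72.3 + (12.0/100)*(96.8-72.3) = 75.24 F

75.24 F


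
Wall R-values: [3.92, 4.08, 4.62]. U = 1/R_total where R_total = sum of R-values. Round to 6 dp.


R_total = 3.92 + 4.08 + 4.62 = 12.62
U = 1/12.62 = 0.079239

0.079239


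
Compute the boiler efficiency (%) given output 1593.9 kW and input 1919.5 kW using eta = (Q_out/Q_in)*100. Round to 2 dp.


eta = (1593.9/1919.5)*100 = 83.04 %

83.04 %


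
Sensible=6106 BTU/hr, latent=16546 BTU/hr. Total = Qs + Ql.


Qt = 6106 + 16546 = 22652 BTU/hr

22652 BTU/hr


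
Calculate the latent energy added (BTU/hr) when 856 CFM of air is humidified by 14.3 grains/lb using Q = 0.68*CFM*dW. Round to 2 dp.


Q = 0.68 * 856 * 14.3 = 8323.74 BTU/hr

8323.74 BTU/hr


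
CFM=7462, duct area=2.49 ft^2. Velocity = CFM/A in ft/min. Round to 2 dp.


V = 7462 / 2.49 = 2996.79 ft/min

2996.79 ft/min


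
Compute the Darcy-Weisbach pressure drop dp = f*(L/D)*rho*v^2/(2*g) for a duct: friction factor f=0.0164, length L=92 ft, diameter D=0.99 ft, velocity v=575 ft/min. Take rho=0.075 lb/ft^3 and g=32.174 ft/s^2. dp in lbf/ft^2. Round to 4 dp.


v_fps = 575/60 = 9.5833 ft/s
dp = 0.0164*(92/0.99)*0.075*9.5833^2/(2*32.174) = 0.1631 lbf/ft^2

0.1631 lbf/ft^2


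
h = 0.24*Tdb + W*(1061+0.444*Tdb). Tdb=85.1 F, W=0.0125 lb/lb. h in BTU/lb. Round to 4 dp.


h = 0.24*85.1 + 0.0125*(1061+0.444*85.1) = 34.1588 BTU/lb

34.1588 BTU/lb


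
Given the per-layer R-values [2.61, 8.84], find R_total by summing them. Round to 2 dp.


R_total = 2.61 + 8.84 = 11.45

11.45


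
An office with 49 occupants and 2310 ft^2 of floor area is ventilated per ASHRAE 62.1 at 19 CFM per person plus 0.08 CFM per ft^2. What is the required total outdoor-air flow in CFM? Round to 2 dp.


Total = 49*19 + 2310*0.08 = 1115.80 CFM

1115.80 CFM


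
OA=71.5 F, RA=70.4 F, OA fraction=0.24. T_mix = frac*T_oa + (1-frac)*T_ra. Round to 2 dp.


T_mix = 0.24*71.5 + 0.76*70.4 = 70.66 F

70.66 F


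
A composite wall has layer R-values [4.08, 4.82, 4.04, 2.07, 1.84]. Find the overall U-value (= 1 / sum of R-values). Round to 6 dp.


R_total = 4.08 + 4.82 + 4.04 + 2.07 + 1.84 = 16.85
U = 1/16.85 = 0.059347

0.059347


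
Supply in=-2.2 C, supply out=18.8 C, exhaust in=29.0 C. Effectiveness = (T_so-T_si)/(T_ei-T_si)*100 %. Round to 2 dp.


eff = (18.8-(-2.2))/(29.0-(-2.2))*100 = 67.31 %

67.31 %


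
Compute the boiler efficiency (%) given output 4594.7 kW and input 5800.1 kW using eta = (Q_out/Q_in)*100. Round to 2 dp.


eta = (4594.7/5800.1)*100 = 79.22 %

79.22 %


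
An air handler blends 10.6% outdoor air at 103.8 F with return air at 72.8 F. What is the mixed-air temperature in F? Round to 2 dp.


T_mix = 72.8 + (10.6/100)*(103.8-72.8) = 76.09 F

76.09 F


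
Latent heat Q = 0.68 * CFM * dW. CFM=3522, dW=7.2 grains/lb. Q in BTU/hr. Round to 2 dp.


Q = 0.68 * 3522 * 7.2 = 17243.71 BTU/hr

17243.71 BTU/hr


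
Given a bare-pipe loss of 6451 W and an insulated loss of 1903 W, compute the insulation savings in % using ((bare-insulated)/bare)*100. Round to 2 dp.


Savings = ((6451-1903)/6451)*100 = 70.50 %

70.50 %


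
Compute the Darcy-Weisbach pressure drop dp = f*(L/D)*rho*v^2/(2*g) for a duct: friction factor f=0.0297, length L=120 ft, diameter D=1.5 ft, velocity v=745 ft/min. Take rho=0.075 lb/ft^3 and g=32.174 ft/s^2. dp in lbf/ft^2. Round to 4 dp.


v_fps = 745/60 = 12.4167 ft/s
dp = 0.0297*(120/1.5)*0.075*12.4167^2/(2*32.174) = 0.4270 lbf/ft^2

0.4270 lbf/ft^2


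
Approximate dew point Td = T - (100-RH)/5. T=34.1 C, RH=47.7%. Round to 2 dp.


Td = 34.1 - (100-47.7)/5 = 23.64 C

23.64 C


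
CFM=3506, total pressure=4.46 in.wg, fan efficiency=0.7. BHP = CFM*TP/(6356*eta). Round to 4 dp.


BHP = 3506 * 4.46 / (6356 * 0.7) = 3.5145 hp

3.5145 hp


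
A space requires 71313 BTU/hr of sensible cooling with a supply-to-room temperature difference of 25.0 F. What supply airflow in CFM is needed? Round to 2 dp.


CFM = 71313 / (1.08 * 25.0) = 2641.22

2641.22 CFM


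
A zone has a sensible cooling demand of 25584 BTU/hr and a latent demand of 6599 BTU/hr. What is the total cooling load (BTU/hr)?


Qt = 25584 + 6599 = 32183 BTU/hr

32183 BTU/hr


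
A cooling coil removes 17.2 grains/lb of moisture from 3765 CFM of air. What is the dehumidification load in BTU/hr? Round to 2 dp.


Q = 0.68 * 3765 * 17.2 = 44035.44 BTU/hr

44035.44 BTU/hr


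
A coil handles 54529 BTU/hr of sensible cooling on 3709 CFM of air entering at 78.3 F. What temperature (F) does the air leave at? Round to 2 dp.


dT = 54529/(1.08*3709) = 13.6128
T_leave = 78.3 - 13.6128 = 64.69 F

64.69 F


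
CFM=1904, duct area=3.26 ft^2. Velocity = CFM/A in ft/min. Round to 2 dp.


V = 1904 / 3.26 = 584.05 ft/min

584.05 ft/min


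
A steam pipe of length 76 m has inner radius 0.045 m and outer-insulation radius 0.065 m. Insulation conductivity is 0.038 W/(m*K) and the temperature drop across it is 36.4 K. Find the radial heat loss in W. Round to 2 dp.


Q = 2*pi*0.038*76*36.4/ln(0.065/0.045) = 1796.20 W

1796.20 W


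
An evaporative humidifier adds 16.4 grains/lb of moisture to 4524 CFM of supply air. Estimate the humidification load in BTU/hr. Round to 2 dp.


Q = 0.68 * 4524 * 16.4 = 50451.65 BTU/hr

50451.65 BTU/hr


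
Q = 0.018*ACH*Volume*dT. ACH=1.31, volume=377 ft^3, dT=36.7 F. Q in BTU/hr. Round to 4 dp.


Q = 0.018 * 1.31 * 377 * 36.7 = 326.2505 BTU/hr

326.2505 BTU/hr


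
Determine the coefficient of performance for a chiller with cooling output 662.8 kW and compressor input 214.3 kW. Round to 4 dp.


COP = 662.8 / 214.3 = 3.0929

3.0929


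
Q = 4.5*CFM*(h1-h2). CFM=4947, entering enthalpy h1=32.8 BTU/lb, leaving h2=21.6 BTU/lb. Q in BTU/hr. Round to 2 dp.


Q = 4.5 * 4947 * (32.8 - 21.6) = 249328.80 BTU/hr

249328.80 BTU/hr


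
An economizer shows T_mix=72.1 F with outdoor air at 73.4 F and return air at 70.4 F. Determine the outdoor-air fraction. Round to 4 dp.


frac = (72.1 - 70.4) / (73.4 - 70.4) = 0.5667

0.5667


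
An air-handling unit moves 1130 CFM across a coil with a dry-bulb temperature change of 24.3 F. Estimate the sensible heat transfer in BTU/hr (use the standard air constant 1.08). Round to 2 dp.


Q = 1.08 * 1130 * 24.3 = 29655.72 BTU/hr

29655.72 BTU/hr


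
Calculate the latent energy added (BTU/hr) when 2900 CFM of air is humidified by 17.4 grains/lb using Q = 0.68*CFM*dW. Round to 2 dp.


Q = 0.68 * 2900 * 17.4 = 34312.80 BTU/hr

34312.80 BTU/hr


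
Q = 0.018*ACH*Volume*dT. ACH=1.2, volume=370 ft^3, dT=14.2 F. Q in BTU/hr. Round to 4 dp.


Q = 0.018 * 1.2 * 370 * 14.2 = 113.4864 BTU/hr

113.4864 BTU/hr


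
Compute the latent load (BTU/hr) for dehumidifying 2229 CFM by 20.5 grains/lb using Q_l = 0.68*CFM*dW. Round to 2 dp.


Q = 0.68 * 2229 * 20.5 = 31072.26 BTU/hr

31072.26 BTU/hr


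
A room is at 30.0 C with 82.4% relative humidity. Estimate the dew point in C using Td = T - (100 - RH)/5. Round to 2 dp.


Td = 30.0 - (100-82.4)/5 = 26.48 C

26.48 C


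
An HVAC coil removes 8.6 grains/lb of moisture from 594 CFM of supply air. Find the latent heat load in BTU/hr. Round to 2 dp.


Q = 0.68 * 594 * 8.6 = 3473.71 BTU/hr

3473.71 BTU/hr


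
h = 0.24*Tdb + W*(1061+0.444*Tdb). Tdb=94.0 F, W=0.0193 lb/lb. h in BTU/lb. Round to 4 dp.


h = 0.24*94.0 + 0.0193*(1061+0.444*94.0) = 43.8428 BTU/lb

43.8428 BTU/lb


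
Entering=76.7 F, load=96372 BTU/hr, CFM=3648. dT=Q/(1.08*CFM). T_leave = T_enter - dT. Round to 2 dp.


dT = 96372/(1.08*3648) = 24.4609
T_leave = 76.7 - 24.4609 = 52.24 F

52.24 F


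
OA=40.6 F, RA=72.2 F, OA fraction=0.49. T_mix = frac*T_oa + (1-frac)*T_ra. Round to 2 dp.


T_mix = 0.49*40.6 + 0.51*72.2 = 56.72 F

56.72 F


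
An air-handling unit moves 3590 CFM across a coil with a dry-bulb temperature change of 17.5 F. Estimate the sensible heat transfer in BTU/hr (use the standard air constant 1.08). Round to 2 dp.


Q = 1.08 * 3590 * 17.5 = 67851.00 BTU/hr

67851.00 BTU/hr


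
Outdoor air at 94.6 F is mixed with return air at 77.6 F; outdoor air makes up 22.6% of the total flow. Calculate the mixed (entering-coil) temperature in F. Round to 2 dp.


T_mix = 77.6 + (22.6/100)*(94.6-77.6) = 81.44 F

81.44 F


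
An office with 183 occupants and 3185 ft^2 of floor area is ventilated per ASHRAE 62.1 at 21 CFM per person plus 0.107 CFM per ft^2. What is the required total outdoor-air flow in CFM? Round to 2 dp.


Total = 183*21 + 3185*0.107 = 4183.80 CFM

4183.80 CFM


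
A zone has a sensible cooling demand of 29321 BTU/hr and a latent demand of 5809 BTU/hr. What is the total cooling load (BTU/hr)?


Qt = 29321 + 5809 = 35130 BTU/hr

35130 BTU/hr


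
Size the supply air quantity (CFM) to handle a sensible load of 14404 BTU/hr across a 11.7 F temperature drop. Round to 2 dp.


CFM = 14404 / (1.08 * 11.7) = 1139.92

1139.92 CFM


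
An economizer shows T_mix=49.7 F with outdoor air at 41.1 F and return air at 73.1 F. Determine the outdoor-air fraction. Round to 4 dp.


frac = (49.7 - 73.1) / (41.1 - 73.1) = 0.7313

0.7313


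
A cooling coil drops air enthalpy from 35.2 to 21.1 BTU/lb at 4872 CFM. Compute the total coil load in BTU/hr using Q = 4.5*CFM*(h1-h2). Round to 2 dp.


Q = 4.5 * 4872 * (35.2 - 21.1) = 309128.40 BTU/hr

309128.40 BTU/hr


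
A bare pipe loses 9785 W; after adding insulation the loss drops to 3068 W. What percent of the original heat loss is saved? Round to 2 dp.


Savings = ((9785-3068)/9785)*100 = 68.65 %

68.65 %


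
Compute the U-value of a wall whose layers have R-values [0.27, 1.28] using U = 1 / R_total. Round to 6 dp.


R_total = 0.27 + 1.28 = 1.55
U = 1/1.55 = 0.645161

0.645161


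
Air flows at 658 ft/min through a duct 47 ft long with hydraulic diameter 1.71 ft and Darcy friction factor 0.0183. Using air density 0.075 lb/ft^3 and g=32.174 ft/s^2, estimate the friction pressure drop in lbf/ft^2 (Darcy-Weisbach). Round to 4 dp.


v_fps = 658/60 = 10.9667 ft/s
dp = 0.0183*(47/1.71)*0.075*10.9667^2/(2*32.174) = 0.0705 lbf/ft^2

0.0705 lbf/ft^2


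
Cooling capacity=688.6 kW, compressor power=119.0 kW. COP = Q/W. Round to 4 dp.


COP = 688.6 / 119.0 = 5.7866

5.7866


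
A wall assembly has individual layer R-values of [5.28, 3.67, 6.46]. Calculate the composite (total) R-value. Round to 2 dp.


R_total = 5.28 + 3.67 + 6.46 = 15.41

15.41


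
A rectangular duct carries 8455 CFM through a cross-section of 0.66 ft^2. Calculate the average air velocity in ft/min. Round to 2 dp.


V = 8455 / 0.66 = 12810.61 ft/min

12810.61 ft/min


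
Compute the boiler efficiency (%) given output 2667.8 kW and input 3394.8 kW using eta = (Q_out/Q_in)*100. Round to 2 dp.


eta = (2667.8/3394.8)*100 = 78.58 %

78.58 %


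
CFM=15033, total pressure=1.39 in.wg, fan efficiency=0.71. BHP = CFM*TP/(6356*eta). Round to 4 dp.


BHP = 15033 * 1.39 / (6356 * 0.71) = 4.6304 hp

4.6304 hp


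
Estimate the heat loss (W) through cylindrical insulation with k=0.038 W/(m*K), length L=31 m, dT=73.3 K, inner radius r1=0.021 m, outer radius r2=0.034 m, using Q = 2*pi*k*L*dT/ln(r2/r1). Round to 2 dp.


Q = 2*pi*0.038*31*73.3/ln(0.034/0.021) = 1125.97 W

1125.97 W


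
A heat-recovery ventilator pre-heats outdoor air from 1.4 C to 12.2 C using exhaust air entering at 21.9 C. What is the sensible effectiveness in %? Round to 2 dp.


eff = (12.2-1.4)/(21.9-1.4)*100 = 52.68 %

52.68 %


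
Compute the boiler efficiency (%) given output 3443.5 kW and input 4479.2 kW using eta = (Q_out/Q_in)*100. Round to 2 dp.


eta = (3443.5/4479.2)*100 = 76.88 %

76.88 %


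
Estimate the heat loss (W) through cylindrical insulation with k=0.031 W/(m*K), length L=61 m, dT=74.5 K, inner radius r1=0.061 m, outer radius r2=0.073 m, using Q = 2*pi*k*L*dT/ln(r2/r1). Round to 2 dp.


Q = 2*pi*0.031*61*74.5/ln(0.073/0.061) = 4928.97 W

4928.97 W


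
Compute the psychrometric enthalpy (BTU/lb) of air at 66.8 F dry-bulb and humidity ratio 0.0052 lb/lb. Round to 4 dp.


h = 0.24*66.8 + 0.0052*(1061+0.444*66.8) = 21.7034 BTU/lb

21.7034 BTU/lb


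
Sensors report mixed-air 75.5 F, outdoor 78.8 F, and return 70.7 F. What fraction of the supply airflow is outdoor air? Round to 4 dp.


frac = (75.5 - 70.7) / (78.8 - 70.7) = 0.5926

0.5926


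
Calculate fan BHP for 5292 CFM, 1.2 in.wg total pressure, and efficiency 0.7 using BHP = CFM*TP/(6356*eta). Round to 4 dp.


BHP = 5292 * 1.2 / (6356 * 0.7) = 1.4273 hp

1.4273 hp


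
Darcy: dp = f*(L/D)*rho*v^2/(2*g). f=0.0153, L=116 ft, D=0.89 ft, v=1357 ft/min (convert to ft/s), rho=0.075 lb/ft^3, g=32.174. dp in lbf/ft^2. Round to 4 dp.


v_fps = 1357/60 = 22.6167 ft/s
dp = 0.0153*(116/0.89)*0.075*22.6167^2/(2*32.174) = 1.1889 lbf/ft^2

1.1889 lbf/ft^2


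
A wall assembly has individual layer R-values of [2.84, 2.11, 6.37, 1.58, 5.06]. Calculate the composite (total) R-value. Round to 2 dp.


R_total = 2.84 + 2.11 + 6.37 + 1.58 + 5.06 = 17.96

17.96


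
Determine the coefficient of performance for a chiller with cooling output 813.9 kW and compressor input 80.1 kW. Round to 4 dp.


COP = 813.9 / 80.1 = 10.1610

10.1610


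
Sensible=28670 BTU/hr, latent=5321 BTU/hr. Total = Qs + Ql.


Qt = 28670 + 5321 = 33991 BTU/hr

33991 BTU/hr


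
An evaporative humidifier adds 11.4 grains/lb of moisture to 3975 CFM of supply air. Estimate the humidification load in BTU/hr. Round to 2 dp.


Q = 0.68 * 3975 * 11.4 = 30814.20 BTU/hr

30814.20 BTU/hr


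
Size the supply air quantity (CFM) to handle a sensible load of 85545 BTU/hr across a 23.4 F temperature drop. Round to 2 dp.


CFM = 85545 / (1.08 * 23.4) = 3384.97

3384.97 CFM


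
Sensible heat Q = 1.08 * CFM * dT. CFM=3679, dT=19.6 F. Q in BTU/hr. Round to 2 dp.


Q = 1.08 * 3679 * 19.6 = 77877.07 BTU/hr

77877.07 BTU/hr


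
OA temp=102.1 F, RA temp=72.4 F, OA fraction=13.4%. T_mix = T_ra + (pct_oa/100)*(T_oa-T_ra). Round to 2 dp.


T_mix = 72.4 + (13.4/100)*(102.1-72.4) = 76.38 F

76.38 F


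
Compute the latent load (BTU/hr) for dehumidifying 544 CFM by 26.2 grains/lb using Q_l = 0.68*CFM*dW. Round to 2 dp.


Q = 0.68 * 544 * 26.2 = 9691.90 BTU/hr

9691.90 BTU/hr


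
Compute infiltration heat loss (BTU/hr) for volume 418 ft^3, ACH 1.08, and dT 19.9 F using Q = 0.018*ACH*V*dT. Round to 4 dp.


Q = 0.018 * 1.08 * 418 * 19.9 = 161.7058 BTU/hr

161.7058 BTU/hr


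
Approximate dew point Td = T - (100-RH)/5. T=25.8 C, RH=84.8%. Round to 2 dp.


Td = 25.8 - (100-84.8)/5 = 22.76 C

22.76 C


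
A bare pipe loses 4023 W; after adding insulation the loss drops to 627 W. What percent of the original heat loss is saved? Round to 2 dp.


Savings = ((4023-627)/4023)*100 = 84.41 %

84.41 %


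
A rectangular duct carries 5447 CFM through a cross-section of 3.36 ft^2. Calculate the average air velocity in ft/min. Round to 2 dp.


V = 5447 / 3.36 = 1621.13 ft/min

1621.13 ft/min


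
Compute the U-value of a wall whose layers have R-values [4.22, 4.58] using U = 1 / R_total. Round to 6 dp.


R_total = 4.22 + 4.58 = 8.80
U = 1/8.80 = 0.113636

0.113636


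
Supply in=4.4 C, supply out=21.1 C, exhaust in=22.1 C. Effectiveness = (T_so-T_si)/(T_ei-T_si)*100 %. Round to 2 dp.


eff = (21.1-4.4)/(22.1-4.4)*100 = 94.35 %

94.35 %


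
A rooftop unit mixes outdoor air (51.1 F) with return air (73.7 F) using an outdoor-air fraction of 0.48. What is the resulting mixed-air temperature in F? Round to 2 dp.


T_mix = 0.48*51.1 + 0.52*73.7 = 62.85 F

62.85 F


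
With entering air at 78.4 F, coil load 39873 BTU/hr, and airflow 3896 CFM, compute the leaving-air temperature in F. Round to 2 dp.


dT = 39873/(1.08*3896) = 9.4762
T_leave = 78.4 - 9.4762 = 68.92 F

68.92 F


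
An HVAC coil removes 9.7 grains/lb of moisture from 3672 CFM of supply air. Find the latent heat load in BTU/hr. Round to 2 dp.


Q = 0.68 * 3672 * 9.7 = 24220.51 BTU/hr

24220.51 BTU/hr


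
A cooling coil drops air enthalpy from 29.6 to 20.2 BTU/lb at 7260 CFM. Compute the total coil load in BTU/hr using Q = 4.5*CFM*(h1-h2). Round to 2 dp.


Q = 4.5 * 7260 * (29.6 - 20.2) = 307098.00 BTU/hr

307098.00 BTU/hr


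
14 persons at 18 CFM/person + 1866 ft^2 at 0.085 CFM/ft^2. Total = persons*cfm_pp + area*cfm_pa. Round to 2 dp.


Total = 14*18 + 1866*0.085 = 410.61 CFM

410.61 CFM


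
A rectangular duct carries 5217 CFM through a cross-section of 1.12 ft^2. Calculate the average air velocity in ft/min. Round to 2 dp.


V = 5217 / 1.12 = 4658.04 ft/min

4658.04 ft/min


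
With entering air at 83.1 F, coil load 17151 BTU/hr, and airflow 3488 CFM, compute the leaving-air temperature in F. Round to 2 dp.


dT = 17151/(1.08*3488) = 4.5529
T_leave = 83.1 - 4.5529 = 78.55 F

78.55 F


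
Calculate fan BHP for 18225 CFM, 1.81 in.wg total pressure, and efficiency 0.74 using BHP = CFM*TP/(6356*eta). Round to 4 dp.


BHP = 18225 * 1.81 / (6356 * 0.74) = 7.0134 hp

7.0134 hp


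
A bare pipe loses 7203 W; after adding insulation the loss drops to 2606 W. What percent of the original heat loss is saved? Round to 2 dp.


Savings = ((7203-2606)/7203)*100 = 63.82 %

63.82 %


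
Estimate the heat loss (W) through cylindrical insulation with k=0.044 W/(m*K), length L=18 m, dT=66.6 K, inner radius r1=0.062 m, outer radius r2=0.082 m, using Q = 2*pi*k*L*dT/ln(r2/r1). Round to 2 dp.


Q = 2*pi*0.044*18*66.6/ln(0.082/0.062) = 1185.40 W

1185.40 W


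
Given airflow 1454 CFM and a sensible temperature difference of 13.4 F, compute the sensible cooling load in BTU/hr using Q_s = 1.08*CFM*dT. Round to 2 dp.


Q = 1.08 * 1454 * 13.4 = 21042.29 BTU/hr

21042.29 BTU/hr


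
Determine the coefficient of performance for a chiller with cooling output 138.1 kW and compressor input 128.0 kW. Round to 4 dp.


COP = 138.1 / 128.0 = 1.0789

1.0789


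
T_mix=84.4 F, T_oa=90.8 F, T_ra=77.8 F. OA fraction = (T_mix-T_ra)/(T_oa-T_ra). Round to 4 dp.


frac = (84.4 - 77.8) / (90.8 - 77.8) = 0.5077

0.5077


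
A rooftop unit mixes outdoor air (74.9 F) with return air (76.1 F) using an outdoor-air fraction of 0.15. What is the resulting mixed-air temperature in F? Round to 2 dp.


T_mix = 0.15*74.9 + 0.85*76.1 = 75.92 F

75.92 F


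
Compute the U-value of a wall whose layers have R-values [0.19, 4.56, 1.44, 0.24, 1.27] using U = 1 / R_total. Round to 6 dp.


R_total = 0.19 + 4.56 + 1.44 + 0.24 + 1.27 = 7.70
U = 1/7.70 = 0.129870

0.129870


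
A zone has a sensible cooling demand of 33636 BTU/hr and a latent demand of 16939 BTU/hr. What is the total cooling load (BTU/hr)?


Qt = 33636 + 16939 = 50575 BTU/hr

50575 BTU/hr


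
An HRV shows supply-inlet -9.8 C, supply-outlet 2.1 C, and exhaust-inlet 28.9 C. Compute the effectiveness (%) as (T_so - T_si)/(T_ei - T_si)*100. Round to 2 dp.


eff = (2.1-(-9.8))/(28.9-(-9.8))*100 = 30.75 %

30.75 %


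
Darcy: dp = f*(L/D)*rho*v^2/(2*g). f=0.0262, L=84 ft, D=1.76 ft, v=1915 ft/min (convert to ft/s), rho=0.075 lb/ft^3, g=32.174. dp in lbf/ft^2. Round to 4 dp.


v_fps = 1915/60 = 31.9167 ft/s
dp = 0.0262*(84/1.76)*0.075*31.9167^2/(2*32.174) = 1.4847 lbf/ft^2

1.4847 lbf/ft^2


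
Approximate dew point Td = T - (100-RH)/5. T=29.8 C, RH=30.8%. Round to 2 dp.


Td = 29.8 - (100-30.8)/5 = 15.96 C

15.96 C


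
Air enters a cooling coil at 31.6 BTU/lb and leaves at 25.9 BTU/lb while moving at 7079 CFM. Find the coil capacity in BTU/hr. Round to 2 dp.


Q = 4.5 * 7079 * (31.6 - 25.9) = 181576.35 BTU/hr

181576.35 BTU/hr


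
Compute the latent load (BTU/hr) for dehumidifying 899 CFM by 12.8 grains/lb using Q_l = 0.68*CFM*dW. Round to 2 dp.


Q = 0.68 * 899 * 12.8 = 7824.90 BTU/hr

7824.90 BTU/hr


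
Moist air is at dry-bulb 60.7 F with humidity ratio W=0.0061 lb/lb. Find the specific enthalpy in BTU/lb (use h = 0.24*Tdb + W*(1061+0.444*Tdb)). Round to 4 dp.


h = 0.24*60.7 + 0.0061*(1061+0.444*60.7) = 21.2045 BTU/lb

21.2045 BTU/lb


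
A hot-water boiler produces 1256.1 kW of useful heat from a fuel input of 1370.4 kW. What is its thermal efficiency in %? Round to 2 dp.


eta = (1256.1/1370.4)*100 = 91.66 %

91.66 %


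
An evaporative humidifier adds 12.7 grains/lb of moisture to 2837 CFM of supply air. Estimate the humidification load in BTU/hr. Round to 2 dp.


Q = 0.68 * 2837 * 12.7 = 24500.33 BTU/hr

24500.33 BTU/hr


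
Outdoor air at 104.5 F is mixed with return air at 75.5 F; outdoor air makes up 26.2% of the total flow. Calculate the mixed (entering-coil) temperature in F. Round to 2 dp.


T_mix = 75.5 + (26.2/100)*(104.5-75.5) = 83.10 F

83.10 F


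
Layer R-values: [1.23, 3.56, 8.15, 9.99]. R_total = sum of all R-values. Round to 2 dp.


R_total = 1.23 + 3.56 + 8.15 + 9.99 = 22.93

22.93


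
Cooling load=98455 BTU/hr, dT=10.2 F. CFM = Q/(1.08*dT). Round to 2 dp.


CFM = 98455 / (1.08 * 10.2) = 8937.45

8937.45 CFM


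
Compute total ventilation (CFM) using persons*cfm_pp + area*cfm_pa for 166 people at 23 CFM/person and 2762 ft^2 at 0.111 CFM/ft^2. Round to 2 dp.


Total = 166*23 + 2762*0.111 = 4124.58 CFM

4124.58 CFM


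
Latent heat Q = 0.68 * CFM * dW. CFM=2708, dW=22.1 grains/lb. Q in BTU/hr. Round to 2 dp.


Q = 0.68 * 2708 * 22.1 = 40695.82 BTU/hr

40695.82 BTU/hr


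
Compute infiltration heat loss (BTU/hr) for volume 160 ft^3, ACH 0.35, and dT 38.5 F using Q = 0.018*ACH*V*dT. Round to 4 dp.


Q = 0.018 * 0.35 * 160 * 38.5 = 38.8080 BTU/hr

38.8080 BTU/hr


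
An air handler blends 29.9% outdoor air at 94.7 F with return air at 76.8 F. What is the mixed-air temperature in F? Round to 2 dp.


T_mix = 76.8 + (29.9/100)*(94.7-76.8) = 82.15 F

82.15 F


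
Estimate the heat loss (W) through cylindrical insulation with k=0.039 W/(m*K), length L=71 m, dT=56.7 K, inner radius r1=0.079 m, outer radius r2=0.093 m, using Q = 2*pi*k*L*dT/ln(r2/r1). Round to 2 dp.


Q = 2*pi*0.039*71*56.7/ln(0.093/0.079) = 6046.37 W

6046.37 W


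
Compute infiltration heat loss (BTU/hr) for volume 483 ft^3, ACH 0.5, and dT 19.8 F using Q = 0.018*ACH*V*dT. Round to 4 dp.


Q = 0.018 * 0.5 * 483 * 19.8 = 86.0706 BTU/hr

86.0706 BTU/hr


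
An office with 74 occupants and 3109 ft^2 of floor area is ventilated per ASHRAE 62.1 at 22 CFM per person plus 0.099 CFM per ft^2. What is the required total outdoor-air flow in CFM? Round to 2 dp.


Total = 74*22 + 3109*0.099 = 1935.79 CFM

1935.79 CFM


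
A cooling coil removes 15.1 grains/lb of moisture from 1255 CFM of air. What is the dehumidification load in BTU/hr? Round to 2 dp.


Q = 0.68 * 1255 * 15.1 = 12886.34 BTU/hr

12886.34 BTU/hr


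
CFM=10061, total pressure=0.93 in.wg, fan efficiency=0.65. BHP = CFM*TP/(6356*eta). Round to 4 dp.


BHP = 10061 * 0.93 / (6356 * 0.65) = 2.2648 hp

2.2648 hp


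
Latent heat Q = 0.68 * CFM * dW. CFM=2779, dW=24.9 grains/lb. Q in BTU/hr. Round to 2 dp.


Q = 0.68 * 2779 * 24.9 = 47054.03 BTU/hr

47054.03 BTU/hr


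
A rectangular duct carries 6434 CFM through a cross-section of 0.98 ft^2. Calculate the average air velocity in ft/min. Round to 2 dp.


V = 6434 / 0.98 = 6565.31 ft/min

6565.31 ft/min


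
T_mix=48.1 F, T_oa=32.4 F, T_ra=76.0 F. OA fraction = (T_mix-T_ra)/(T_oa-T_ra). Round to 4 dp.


frac = (48.1 - 76.0) / (32.4 - 76.0) = 0.6399

0.6399


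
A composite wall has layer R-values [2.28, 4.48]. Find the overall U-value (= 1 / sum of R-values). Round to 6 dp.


R_total = 2.28 + 4.48 = 6.76
U = 1/6.76 = 0.147929

0.147929


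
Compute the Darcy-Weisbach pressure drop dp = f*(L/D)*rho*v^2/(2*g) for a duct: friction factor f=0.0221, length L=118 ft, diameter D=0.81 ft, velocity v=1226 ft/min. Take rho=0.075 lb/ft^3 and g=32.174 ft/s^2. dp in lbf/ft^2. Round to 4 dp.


v_fps = 1226/60 = 20.4333 ft/s
dp = 0.0221*(118/0.81)*0.075*20.4333^2/(2*32.174) = 1.5667 lbf/ft^2

1.5667 lbf/ft^2


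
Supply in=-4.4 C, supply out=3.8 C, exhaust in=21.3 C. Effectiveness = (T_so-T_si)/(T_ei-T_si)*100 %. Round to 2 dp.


eff = (3.8-(-4.4))/(21.3-(-4.4))*100 = 31.91 %

31.91 %


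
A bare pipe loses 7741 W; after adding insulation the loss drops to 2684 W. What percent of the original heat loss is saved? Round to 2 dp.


Savings = ((7741-2684)/7741)*100 = 65.33 %

65.33 %


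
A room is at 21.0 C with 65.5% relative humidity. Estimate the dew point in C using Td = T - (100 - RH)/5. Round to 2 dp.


Td = 21.0 - (100-65.5)/5 = 14.10 C

14.10 C


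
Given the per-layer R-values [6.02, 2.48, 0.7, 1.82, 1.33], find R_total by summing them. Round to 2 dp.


R_total = 6.02 + 2.48 + 0.7 + 1.82 + 1.33 = 12.35

12.35


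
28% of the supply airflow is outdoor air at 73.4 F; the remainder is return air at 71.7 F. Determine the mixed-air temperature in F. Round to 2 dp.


T_mix = 0.28*73.4 + 0.72*71.7 = 72.18 F

72.18 F


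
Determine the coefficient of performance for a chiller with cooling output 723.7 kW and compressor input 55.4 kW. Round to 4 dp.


COP = 723.7 / 55.4 = 13.0632

13.0632


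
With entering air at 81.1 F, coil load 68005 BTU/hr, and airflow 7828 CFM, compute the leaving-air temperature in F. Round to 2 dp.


dT = 68005/(1.08*7828) = 8.0439
T_leave = 81.1 - 8.0439 = 73.06 F

73.06 F


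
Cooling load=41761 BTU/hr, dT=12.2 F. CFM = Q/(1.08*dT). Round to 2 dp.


CFM = 41761 / (1.08 * 12.2) = 3169.47

3169.47 CFM


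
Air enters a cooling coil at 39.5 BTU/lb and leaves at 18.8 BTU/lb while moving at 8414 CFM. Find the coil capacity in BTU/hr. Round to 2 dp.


Q = 4.5 * 8414 * (39.5 - 18.8) = 783764.10 BTU/hr

783764.10 BTU/hr


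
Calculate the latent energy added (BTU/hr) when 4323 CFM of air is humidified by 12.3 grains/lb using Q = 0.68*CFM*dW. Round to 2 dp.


Q = 0.68 * 4323 * 12.3 = 36157.57 BTU/hr

36157.57 BTU/hr


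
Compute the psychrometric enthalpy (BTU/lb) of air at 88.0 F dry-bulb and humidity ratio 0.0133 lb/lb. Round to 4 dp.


h = 0.24*88.0 + 0.0133*(1061+0.444*88.0) = 35.7510 BTU/lb

35.7510 BTU/lb


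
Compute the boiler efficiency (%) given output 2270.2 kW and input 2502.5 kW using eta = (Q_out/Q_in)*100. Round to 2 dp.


eta = (2270.2/2502.5)*100 = 90.72 %

90.72 %


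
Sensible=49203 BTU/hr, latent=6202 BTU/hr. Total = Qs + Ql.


Qt = 49203 + 6202 = 55405 BTU/hr

55405 BTU/hr


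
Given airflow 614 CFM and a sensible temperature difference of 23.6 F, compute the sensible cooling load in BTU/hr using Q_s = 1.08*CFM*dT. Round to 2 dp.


Q = 1.08 * 614 * 23.6 = 15649.63 BTU/hr

15649.63 BTU/hr


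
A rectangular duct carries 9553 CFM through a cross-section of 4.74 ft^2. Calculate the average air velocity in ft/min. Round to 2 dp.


V = 9553 / 4.74 = 2015.40 ft/min

2015.40 ft/min


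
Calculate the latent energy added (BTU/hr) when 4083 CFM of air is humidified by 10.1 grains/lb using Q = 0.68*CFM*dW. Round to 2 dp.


Q = 0.68 * 4083 * 10.1 = 28042.04 BTU/hr

28042.04 BTU/hr


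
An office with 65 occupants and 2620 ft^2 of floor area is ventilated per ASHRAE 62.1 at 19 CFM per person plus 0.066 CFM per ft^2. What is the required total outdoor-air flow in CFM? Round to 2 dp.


Total = 65*19 + 2620*0.066 = 1407.92 CFM

1407.92 CFM


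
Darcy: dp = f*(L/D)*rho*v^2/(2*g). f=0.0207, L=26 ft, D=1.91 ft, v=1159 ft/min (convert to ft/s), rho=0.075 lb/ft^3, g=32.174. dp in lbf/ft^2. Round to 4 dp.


v_fps = 1159/60 = 19.3167 ft/s
dp = 0.0207*(26/1.91)*0.075*19.3167^2/(2*32.174) = 0.1225 lbf/ft^2

0.1225 lbf/ft^2


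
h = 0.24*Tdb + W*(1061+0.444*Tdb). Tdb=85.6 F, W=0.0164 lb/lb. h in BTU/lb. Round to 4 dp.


h = 0.24*85.6 + 0.0164*(1061+0.444*85.6) = 38.5677 BTU/lb

38.5677 BTU/lb


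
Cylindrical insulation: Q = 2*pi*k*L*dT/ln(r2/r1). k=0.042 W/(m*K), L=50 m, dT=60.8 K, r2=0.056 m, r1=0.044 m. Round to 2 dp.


Q = 2*pi*0.042*50*60.8/ln(0.056/0.044) = 3326.55 W

3326.55 W


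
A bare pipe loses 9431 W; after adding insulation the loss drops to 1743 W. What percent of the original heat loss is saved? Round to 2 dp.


Savings = ((9431-1743)/9431)*100 = 81.52 %

81.52 %


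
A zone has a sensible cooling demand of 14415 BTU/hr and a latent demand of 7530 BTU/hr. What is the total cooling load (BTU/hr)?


Qt = 14415 + 7530 = 21945 BTU/hr

21945 BTU/hr


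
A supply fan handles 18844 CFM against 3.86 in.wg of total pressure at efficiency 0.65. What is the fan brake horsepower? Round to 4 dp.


BHP = 18844 * 3.86 / (6356 * 0.65) = 17.6061 hp

17.6061 hp


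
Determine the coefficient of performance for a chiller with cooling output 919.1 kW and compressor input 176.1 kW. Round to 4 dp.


COP = 919.1 / 176.1 = 5.2192

5.2192


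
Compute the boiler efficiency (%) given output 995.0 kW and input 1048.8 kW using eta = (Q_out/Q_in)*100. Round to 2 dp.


eta = (995.0/1048.8)*100 = 94.87 %

94.87 %


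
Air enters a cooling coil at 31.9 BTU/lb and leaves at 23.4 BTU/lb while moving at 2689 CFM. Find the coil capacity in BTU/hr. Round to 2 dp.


Q = 4.5 * 2689 * (31.9 - 23.4) = 102854.25 BTU/hr

102854.25 BTU/hr


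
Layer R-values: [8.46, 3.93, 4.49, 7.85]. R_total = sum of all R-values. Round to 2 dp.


R_total = 8.46 + 3.93 + 4.49 + 7.85 = 24.73

24.73


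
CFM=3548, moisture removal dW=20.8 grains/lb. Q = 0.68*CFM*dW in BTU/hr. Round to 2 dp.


Q = 0.68 * 3548 * 20.8 = 50182.91 BTU/hr

50182.91 BTU/hr


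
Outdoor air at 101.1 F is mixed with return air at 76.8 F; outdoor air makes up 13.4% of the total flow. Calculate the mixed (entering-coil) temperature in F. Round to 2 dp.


T_mix = 76.8 + (13.4/100)*(101.1-76.8) = 80.06 F

80.06 F


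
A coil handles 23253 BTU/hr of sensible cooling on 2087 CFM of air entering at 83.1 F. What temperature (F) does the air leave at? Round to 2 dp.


dT = 23253/(1.08*2087) = 10.3165
T_leave = 83.1 - 10.3165 = 72.78 F

72.78 F


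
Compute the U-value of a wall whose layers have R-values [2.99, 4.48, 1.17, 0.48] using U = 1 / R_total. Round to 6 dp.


R_total = 2.99 + 4.48 + 1.17 + 0.48 = 9.12
U = 1/9.12 = 0.109649

0.109649


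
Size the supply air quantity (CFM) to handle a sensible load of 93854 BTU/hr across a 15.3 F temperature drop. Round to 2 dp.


CFM = 93854 / (1.08 * 15.3) = 5679.86

5679.86 CFM


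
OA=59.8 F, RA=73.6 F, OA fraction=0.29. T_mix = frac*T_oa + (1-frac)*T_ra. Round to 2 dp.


T_mix = 0.29*59.8 + 0.71*73.6 = 69.60 F

69.60 F


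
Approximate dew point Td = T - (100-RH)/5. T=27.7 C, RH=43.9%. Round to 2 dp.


Td = 27.7 - (100-43.9)/5 = 16.48 C

16.48 C


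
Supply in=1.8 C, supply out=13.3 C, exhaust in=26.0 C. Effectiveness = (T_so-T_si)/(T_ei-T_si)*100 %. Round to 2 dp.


eff = (13.3-1.8)/(26.0-1.8)*100 = 47.52 %

47.52 %


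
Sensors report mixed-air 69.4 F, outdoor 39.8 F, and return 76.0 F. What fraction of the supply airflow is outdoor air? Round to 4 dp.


frac = (69.4 - 76.0) / (39.8 - 76.0) = 0.1823

0.1823


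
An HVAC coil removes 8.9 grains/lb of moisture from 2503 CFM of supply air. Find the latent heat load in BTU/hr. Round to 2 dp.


Q = 0.68 * 2503 * 8.9 = 15148.16 BTU/hr

15148.16 BTU/hr


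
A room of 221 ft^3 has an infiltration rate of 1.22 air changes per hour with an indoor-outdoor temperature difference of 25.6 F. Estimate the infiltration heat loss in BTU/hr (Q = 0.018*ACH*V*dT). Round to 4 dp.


Q = 0.018 * 1.22 * 221 * 25.6 = 124.2409 BTU/hr

124.2409 BTU/hr


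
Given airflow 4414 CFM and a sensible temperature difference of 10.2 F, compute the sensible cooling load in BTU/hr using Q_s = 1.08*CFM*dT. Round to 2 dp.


Q = 1.08 * 4414 * 10.2 = 48624.62 BTU/hr

48624.62 BTU/hr


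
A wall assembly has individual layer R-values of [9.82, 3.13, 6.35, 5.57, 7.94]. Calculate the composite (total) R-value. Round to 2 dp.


R_total = 9.82 + 3.13 + 6.35 + 5.57 + 7.94 = 32.81

32.81


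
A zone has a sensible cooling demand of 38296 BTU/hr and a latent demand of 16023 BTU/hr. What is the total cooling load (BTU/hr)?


Qt = 38296 + 16023 = 54319 BTU/hr

54319 BTU/hr


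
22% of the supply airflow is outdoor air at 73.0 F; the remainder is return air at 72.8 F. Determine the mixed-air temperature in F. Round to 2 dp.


T_mix = 0.22*73.0 + 0.78*72.8 = 72.84 F

72.84 F


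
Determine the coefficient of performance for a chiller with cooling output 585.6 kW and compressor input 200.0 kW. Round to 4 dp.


COP = 585.6 / 200.0 = 2.9280

2.9280


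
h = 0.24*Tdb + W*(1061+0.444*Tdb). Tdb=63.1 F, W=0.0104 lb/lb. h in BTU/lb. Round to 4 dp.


h = 0.24*63.1 + 0.0104*(1061+0.444*63.1) = 26.4698 BTU/lb

26.4698 BTU/lb


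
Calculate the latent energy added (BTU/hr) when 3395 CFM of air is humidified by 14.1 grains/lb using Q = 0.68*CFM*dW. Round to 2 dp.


Q = 0.68 * 3395 * 14.1 = 32551.26 BTU/hr

32551.26 BTU/hr


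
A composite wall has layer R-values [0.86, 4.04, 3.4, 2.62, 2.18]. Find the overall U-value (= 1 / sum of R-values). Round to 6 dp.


R_total = 0.86 + 4.04 + 3.4 + 2.62 + 2.18 = 13.10
U = 1/13.10 = 0.076336

0.076336


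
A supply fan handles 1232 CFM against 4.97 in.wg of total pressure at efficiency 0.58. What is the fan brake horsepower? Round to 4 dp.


BHP = 1232 * 4.97 / (6356 * 0.58) = 1.6609 hp

1.6609 hp


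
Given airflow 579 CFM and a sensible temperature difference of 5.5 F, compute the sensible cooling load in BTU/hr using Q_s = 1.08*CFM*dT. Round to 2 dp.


Q = 1.08 * 579 * 5.5 = 3439.26 BTU/hr

3439.26 BTU/hr


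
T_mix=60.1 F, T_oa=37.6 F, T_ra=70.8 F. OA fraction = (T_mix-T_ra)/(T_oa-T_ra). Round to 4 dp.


frac = (60.1 - 70.8) / (37.6 - 70.8) = 0.3223

0.3223


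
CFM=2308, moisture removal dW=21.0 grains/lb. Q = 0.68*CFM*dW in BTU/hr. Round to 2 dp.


Q = 0.68 * 2308 * 21.0 = 32958.24 BTU/hr

32958.24 BTU/hr


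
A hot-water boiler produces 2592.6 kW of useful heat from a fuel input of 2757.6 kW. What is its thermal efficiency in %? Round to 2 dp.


eta = (2592.6/2757.6)*100 = 94.02 %

94.02 %


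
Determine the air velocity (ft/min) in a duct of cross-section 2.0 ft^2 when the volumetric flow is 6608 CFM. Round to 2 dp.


V = 6608 / 2.0 = 3304.00 ft/min

3304.00 ft/min


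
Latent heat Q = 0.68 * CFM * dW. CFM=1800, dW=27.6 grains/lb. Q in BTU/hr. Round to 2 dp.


Q = 0.68 * 1800 * 27.6 = 33782.40 BTU/hr

33782.40 BTU/hr


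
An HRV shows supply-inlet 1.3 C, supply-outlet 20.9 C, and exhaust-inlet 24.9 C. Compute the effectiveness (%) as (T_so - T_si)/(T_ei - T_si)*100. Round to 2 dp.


eff = (20.9-1.3)/(24.9-1.3)*100 = 83.05 %

83.05 %


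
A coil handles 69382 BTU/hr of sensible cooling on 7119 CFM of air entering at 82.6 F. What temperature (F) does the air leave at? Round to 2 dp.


dT = 69382/(1.08*7119) = 9.0241
T_leave = 82.6 - 9.0241 = 73.58 F

73.58 F


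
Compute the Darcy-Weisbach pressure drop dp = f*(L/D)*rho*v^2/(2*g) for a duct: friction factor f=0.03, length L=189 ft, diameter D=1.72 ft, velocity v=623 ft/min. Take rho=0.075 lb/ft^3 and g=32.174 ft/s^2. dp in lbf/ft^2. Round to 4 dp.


v_fps = 623/60 = 10.3833 ft/s
dp = 0.03*(189/1.72)*0.075*10.3833^2/(2*32.174) = 0.4142 lbf/ft^2

0.4142 lbf/ft^2


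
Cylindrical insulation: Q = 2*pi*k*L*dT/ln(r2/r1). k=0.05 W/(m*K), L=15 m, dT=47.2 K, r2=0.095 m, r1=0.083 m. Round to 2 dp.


Q = 2*pi*0.05*15*47.2/ln(0.095/0.083) = 1647.15 W

1647.15 W


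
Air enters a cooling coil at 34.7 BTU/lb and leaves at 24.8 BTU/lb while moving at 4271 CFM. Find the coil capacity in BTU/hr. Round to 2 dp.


Q = 4.5 * 4271 * (34.7 - 24.8) = 190273.05 BTU/hr

190273.05 BTU/hr


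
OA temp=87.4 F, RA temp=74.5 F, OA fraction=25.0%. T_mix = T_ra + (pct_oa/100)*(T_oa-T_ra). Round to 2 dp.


T_mix = 74.5 + (25.0/100)*(87.4-74.5) = 77.73 F

77.73 F


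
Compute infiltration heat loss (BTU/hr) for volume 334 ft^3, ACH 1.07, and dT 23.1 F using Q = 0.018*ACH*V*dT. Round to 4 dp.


Q = 0.018 * 1.07 * 334 * 23.1 = 148.5986 BTU/hr

148.5986 BTU/hr


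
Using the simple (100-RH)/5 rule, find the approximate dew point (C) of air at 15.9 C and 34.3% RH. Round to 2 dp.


Td = 15.9 - (100-34.3)/5 = 2.76 C

2.76 C


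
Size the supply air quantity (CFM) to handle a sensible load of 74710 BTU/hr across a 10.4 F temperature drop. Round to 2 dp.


CFM = 74710 / (1.08 * 10.4) = 6651.53

6651.53 CFM


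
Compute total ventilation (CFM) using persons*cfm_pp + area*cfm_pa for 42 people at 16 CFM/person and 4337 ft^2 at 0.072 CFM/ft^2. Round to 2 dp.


Total = 42*16 + 4337*0.072 = 984.26 CFM

984.26 CFM


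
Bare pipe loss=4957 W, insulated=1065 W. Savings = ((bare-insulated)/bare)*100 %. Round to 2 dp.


Savings = ((4957-1065)/4957)*100 = 78.52 %

78.52 %


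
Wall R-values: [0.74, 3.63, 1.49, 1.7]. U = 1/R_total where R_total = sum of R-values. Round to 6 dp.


R_total = 0.74 + 3.63 + 1.49 + 1.7 = 7.56
U = 1/7.56 = 0.132275

0.132275


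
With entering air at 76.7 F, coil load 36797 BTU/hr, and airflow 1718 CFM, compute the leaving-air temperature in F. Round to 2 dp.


dT = 36797/(1.08*1718) = 19.8320
T_leave = 76.7 - 19.8320 = 56.87 F

56.87 F


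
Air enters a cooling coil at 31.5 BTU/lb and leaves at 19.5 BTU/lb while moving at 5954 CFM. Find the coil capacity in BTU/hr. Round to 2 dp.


Q = 4.5 * 5954 * (31.5 - 19.5) = 321516.00 BTU/hr

321516.00 BTU/hr


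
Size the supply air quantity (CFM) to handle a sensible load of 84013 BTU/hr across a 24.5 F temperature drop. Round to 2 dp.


CFM = 84013 / (1.08 * 24.5) = 3175.09

3175.09 CFM


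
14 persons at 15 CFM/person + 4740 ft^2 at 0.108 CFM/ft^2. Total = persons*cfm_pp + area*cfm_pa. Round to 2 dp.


Total = 14*15 + 4740*0.108 = 721.92 CFM

721.92 CFM


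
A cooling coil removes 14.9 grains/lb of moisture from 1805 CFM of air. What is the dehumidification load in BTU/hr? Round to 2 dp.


Q = 0.68 * 1805 * 14.9 = 18288.26 BTU/hr

18288.26 BTU/hr


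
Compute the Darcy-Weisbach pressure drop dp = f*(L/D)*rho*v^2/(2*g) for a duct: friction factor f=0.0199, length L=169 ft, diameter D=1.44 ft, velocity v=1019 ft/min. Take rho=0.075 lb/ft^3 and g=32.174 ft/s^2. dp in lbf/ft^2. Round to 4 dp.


v_fps = 1019/60 = 16.9833 ft/s
dp = 0.0199*(169/1.44)*0.075*16.9833^2/(2*32.174) = 0.7851 lbf/ft^2

0.7851 lbf/ft^2


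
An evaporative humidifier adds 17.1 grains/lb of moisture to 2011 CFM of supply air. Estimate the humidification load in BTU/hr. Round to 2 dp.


Q = 0.68 * 2011 * 17.1 = 23383.91 BTU/hr

23383.91 BTU/hr
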